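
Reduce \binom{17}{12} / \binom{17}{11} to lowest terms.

1/2

C(n,k+1)/C(n,k) = (n−k)/(k+1) = (17−11)/(11+1) = 6/12 = 1/2.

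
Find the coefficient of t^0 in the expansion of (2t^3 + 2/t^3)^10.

258048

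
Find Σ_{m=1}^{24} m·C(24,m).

201326592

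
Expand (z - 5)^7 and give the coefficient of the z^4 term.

The general term is C(7,j)·(z)^j·(-5)^(7-j); the z^4 term has j = 4.
C(7,4) = 35.
Coefficient = C(7,4) · (-5)^3 = 35 · (-125) = -4375.

-4375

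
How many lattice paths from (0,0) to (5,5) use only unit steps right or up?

Each path is a sequence of 10 steps with 5 rights: C(10,5) = 252.

252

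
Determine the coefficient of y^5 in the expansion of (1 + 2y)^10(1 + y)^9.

90630

Coefficient of y^5 = Σ_{j} C(10,j)·2^j·C(9,5-j)·1^(5-j) for j from 0 to 5.
= 126 + 2520 + 15120 + 34560 + 30240 + 8064 = 90630.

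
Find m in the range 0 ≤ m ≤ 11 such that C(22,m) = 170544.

7

C(22,m) increases on 0 ≤ m ≤ 11. C(22,6) = 74613 and C(22,7) = 170544, so m = 7.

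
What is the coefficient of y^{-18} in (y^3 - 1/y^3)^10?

45

General term: C(10,j)·(y^3)^j·(-1/y^3)^(10-j), with y-exponent 3j − 3(10−j) = 6j − 30.
Set 6j − 30 = -18: j = 2.
C(10,2) = 45; 1^2 = 1; (-1)^8 = 1.
Coefficient = 45 · 1 · 1 = 45.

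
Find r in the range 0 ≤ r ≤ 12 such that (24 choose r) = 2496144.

C(24,r) increases on 0 ≤ r ≤ 12. C(24,10) = 1961256 and C(24,11) = 2496144, so r = 11.

11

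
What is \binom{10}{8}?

45

C(10,8) = C(10,2) by symmetry.
C(10,2) = (10·9) / 2! = 90 / 2 = 45.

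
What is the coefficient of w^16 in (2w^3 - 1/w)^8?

1792

General term: C(8,j)·(2w^3)^j·(-1/w)^(8-j), with w-exponent 3j − 1(8−j) = 4j − 8.
Set 4j − 8 = 16: j = 6.
C(8,6) = 28; 2^6 = 64; (-1)^2 = 1.
Coefficient = 28 · 64 · 1 = 1792.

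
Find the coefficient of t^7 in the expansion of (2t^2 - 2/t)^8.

-14336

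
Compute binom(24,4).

C(24,4) = (24·23·22·21) / 4! = 255024 / 24 = 10626.

10626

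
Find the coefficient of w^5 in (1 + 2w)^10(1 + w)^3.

Coefficient of w^5 = Σ_{j} C(10,j)·2^j·C(3,5-j)·1^(5-j) for j from 2 to 5.
= 180 + 2880 + 10080 + 8064 = 21204.

21204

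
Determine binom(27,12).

17383860

C(27,12) = (27·26·25·24·23·22·21·20·19·18·17·16) / 12! = 8326896754176000 / 479001600 = 17383860.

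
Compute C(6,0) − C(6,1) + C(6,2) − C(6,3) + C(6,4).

The partial alternating sum Σ_{k=0}^{4} (−1)^k C(6,k) = (−1)^4 C(5,4) = 5.

5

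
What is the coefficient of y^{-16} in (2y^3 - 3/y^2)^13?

-55269864

General term: C(13,j)·(2y^3)^j·(-3/y^2)^(13-j), with y-exponent 3j − 2(13−j) = 5j − 26.
Set 5j − 26 = -16: j = 2.
C(13,2) = 78; 2^2 = 4; (-3)^11 = -177147.
Coefficient = 78 · 4 · (-177147) = -55269864.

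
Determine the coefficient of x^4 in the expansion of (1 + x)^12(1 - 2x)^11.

Coefficient of x^4 = Σ_{j} C(12,j)·1^j·C(11,4-j)·(-2)^(4-j) for j from 0 to 4.
= 5280 + (-15840) + 14520 + (-4840) + 495 = -385.

-385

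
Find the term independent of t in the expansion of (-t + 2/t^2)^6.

60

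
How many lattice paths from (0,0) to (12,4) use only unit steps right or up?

1820

Each path is a sequence of 16 steps with 12 rights: C(16,12) = 1820.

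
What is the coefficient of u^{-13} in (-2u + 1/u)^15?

General term: C(15,j)·(-2u)^j·(1/u)^(15-j), with u-exponent 1j − 1(15−j) = 2j − 15.
Set 2j − 15 = -13: j = 1.
C(15,1) = 15; (-2)^1 = -2; 1^14 = 1.
Coefficient = 15 · (-2) · 1 = -30.

-30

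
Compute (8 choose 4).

70

C(8,4) = (8·7·6·5) / 4! = 1680 / 24 = 70.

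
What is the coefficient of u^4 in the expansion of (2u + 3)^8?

90720

The general term is C(8,j)·(2u)^j·(3)^(8-j); the u^4 term has j = 4.
C(8,4) = 70.
Coefficient = C(8,4) · 2^4 · 3^4 = 70 · 16 · 81 = 90720.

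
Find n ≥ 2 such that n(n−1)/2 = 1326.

52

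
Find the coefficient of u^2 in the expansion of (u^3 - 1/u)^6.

15

General term: C(6,j)·(u^3)^j·(-1/u)^(6-j), with u-exponent 3j − 1(6−j) = 4j − 6.
Set 4j − 6 = 2: j = 2.
C(6,2) = 15; 1^2 = 1; (-1)^4 = 1.
Coefficient = 15 · 1 · 1 = 15.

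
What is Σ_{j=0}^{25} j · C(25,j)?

419430400

Since j·C(25,j) = 25·C(24,j−1), the sum is 25·2^24 = 25·16777216 = 419430400.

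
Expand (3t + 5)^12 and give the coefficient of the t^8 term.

The general term is C(12,j)·(3t)^j·(5)^(12-j); the t^8 term has j = 8.
C(12,8) = 495.
Coefficient = C(12,8) · 3^8 · 5^4 = 495 · 6561 · 625 = 2029809375.

2029809375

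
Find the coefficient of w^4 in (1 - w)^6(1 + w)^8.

Coefficient of w^4 = Σ_{j} C(6,j)·(-1)^j·C(8,4-j)·1^(4-j) for j from 0 to 4.
= 70 + (-336) + 420 + (-160) + 15 = 9.

9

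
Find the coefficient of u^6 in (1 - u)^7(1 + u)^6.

Coefficient of u^6 = Σ_{j} C(7,j)·(-1)^j·C(6,6-j)·1^(6-j) for j from 0 to 6.
= 1 + (-42) + 315 + (-700) + 525 + (-126) + 7 = -20.

-20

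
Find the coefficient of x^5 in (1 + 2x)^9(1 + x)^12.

Coefficient of x^5 = Σ_{j} C(9,j)·2^j·C(12,5-j)·1^(5-j) for j from 0 to 5.
= 792 + 8910 + 31680 + 44352 + 24192 + 4032 = 113958.

113958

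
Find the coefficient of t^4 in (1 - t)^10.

210

The general term is C(10,j)·(1)^j·(-t)^(10-j); the t^4 term has j = 6.
C(10,6) = 210.
Coefficient = C(10,6) = 210.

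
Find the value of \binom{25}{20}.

53130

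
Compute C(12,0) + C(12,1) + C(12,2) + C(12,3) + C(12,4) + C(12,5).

1 + 12 + 66 + 220 + 495 + 792 = 1586.

1586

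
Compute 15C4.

1365

C(15,4) = (15·14·13·12) / 4! = 32760 / 24 = 1365.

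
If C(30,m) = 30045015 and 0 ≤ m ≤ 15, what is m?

10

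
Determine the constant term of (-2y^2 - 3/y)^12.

51963120

General term: C(12,j)·(-2y^2)^j·(-3/y)^(12-j), with y-exponent 2j − 1(12−j) = 3j − 12.
Set 3j − 12 = 0: j = 4.
C(12,4) = 495; (-2)^4 = 16; (-3)^8 = 6561.
Coefficient = 495 · 16 · 6561 = 51963120.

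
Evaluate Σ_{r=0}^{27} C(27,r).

The entries of row 27 sum to 2^27 = 134217728.

134217728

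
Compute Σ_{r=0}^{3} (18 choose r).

988

1 + 18 + 153 + 816 = 988.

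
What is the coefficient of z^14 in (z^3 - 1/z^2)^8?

28

General term: C(8,j)·(z^3)^j·(-1/z^2)^(8-j), with z-exponent 3j − 2(8−j) = 5j − 16.
Set 5j − 16 = 14: j = 6.
C(8,6) = 28; 1^6 = 1; (-1)^2 = 1.
Coefficient = 28 · 1 · 1 = 28.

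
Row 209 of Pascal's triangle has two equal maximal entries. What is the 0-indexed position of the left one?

104

For odd n = 209, C(209,r) peaks at r = (n−1)/2 and (n+1)/2; the lesser is 104.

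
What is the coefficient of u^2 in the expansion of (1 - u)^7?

21

The general term is C(7,j)·(1)^j·(-u)^(7-j); the u^2 term has j = 5.
C(7,5) = 21.
Coefficient = C(7,5) = 21.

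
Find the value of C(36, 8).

30260340

C(36,8) = (36·35·34·33·32·31·30·29) / 8! = 1220096908800 / 40320 = 30260340.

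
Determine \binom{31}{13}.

206253075

C(31,13) = (31·30·29·28·27·26·25·24·23·22·21·20·19) / 13! = 1284342188088960000 / 6227020800 = 206253075.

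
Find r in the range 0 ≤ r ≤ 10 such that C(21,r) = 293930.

C(21,r) increases on 0 ≤ r ≤ 10. C(21,8) = 203490 and C(21,9) = 293930, so r = 9.

9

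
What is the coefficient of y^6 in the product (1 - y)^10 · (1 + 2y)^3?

Coefficient of y^6 = Σ_{j} C(10,j)·(-1)^j·C(3,6-j)·2^(6-j) for j from 3 to 6.
= (-960) + 2520 + (-1512) + 210 = 258.

258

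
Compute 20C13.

77520

C(20,13) = C(20,7) by symmetry.
C(20,7) = (20·19·18·17·16·15·14) / 7! = 390700800 / 5040 = 77520.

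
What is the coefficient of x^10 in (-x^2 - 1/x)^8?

General term: C(8,j)·(-x^2)^j·(-1/x)^(8-j), with x-exponent 2j − 1(8−j) = 3j − 8.
Set 3j − 8 = 10: j = 6.
C(8,6) = 28; (-1)^6 = 1; (-1)^2 = 1.
Coefficient = 28 · 1 · 1 = 28.

28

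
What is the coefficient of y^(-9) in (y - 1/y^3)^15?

5005

General term: C(15,j)·(y)^j·(-1/y^3)^(15-j), with y-exponent 1j − 3(15−j) = 4j − 45.
Set 4j − 45 = -9: j = 9.
C(15,9) = 5005; 1^9 = 1; (-1)^6 = 1.
Coefficient = 5005 · 1 · 1 = 5005.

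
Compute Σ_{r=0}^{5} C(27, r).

1 + 27 + 351 + 2925 + 17550 + 80730 = 101584.

101584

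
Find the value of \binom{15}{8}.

6435

C(15,8) = C(15,7) by symmetry.
C(15,7) = (15·14·13·12·11·10·9) / 7! = 32432400 / 5040 = 6435.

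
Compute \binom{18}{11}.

31824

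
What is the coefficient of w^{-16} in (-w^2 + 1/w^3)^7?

-7

General term: C(7,j)·(-w^2)^j·(1/w^3)^(7-j), with w-exponent 2j − 3(7−j) = 5j − 21.
Set 5j − 21 = -16: j = 1.
C(7,1) = 7; (-1)^1 = -1; 1^6 = 1.
Coefficient = 7 · (-1) · 1 = -7.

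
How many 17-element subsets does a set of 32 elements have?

C(32,17) = C(32,15) by symmetry.
C(32,15) = (32·31·30·29·28·27·26·25·24·23·22·21·20·19·18) / 15! = 739781100339240960000 / 1307674368000 = 565722720.

565722720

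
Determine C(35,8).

C(35,8) = (35·34·33·32·31·30·29·28) / 8! = 948964262400 / 40320 = 23535820.

23535820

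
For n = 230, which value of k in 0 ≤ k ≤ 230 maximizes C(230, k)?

C(230,k) is maximized at k = 230/2 = 115.

115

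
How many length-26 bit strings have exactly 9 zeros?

Choose the 9 positions: C(26,9) = 3124550.

3124550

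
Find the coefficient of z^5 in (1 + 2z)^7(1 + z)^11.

41174

Coefficient of z^5 = Σ_{j} C(7,j)·2^j·C(11,5-j)·1^(5-j) for j from 0 to 5.
= 462 + 4620 + 13860 + 15400 + 6160 + 672 = 41174.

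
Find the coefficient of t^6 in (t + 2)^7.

The general term is C(7,j)·(t)^j·(2)^(7-j); the t^6 term has j = 6.
C(7,6) = 7.
Coefficient = C(7,6) · 2^1 = 7 · 2 = 14.

14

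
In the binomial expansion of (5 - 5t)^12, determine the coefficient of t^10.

The general term is C(12,j)·(5)^j·(-5t)^(12-j); the t^10 term has j = 2.
C(12,2) = 66.
Coefficient = C(12,2) · 5^2 · (-5)^10 = 66 · 25 · 9765625 = 16113281250.

16113281250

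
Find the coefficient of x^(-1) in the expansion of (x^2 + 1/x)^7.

21

General term: C(7,j)·(x^2)^j·(1/x)^(7-j), with x-exponent 2j − 1(7−j) = 3j − 7.
Set 3j − 7 = -1: j = 2.
C(7,2) = 21; 1^2 = 1; 1^5 = 1.
Coefficient = 21 · 1 · 1 = 21.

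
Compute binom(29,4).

C(29,4) = (29·28·27·26) / 4! = 570024 / 24 = 23751.

23751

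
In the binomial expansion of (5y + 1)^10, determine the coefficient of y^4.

The general term is C(10,j)·(5y)^j·(1)^(10-j); the y^4 term has j = 4.
C(10,4) = 210.
Coefficient = C(10,4) · 5^4 = 210 · 625 = 131250.

131250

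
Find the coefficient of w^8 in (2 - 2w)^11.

337920

The general term is C(11,j)·(2)^j·(-2w)^(11-j); the w^8 term has j = 3.
C(11,3) = 165.
Coefficient = C(11,3) · 2^3 · (-2)^8 = 165 · 8 · 256 = 337920.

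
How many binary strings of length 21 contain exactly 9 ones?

293930

Choose the 9 positions: C(21,9) = 293930.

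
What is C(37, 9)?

C(37,9) = (37·36·35·34·33·32·31·30·29) / 9! = 45143585625600 / 362880 = 124403620.

124403620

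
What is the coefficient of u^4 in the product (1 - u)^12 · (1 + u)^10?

35

Coefficient of u^4 = Σ_{j} C(12,j)·(-1)^j·C(10,4-j)·1^(4-j) for j from 0 to 4.
= 210 + (-1440) + 2970 + (-2200) + 495 = 35.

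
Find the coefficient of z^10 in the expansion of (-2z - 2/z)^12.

General term: C(12,j)·(-2z)^j·(-2/z)^(12-j), with z-exponent 1j − 1(12−j) = 2j − 12.
Set 2j − 12 = 10: j = 11.
C(12,11) = 12; (-2)^11 = -2048; (-2)^1 = -2.
Coefficient = 12 · (-2048) · (-2) = 49152.

49152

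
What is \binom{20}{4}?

C(20,4) = (20·19·18·17) / 4! = 116280 / 24 = 4845.

4845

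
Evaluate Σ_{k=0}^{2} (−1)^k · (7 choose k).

The partial alternating sum Σ_{k=0}^{2} (−1)^k C(7,k) = (−1)^2 C(6,2) = 15.

15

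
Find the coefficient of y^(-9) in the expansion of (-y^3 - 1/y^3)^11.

-330

General term: C(11,j)·(-y^3)^j·(-1/y^3)^(11-j), with y-exponent 3j − 3(11−j) = 6j − 33.
Set 6j − 33 = -9: j = 4.
C(11,4) = 330; (-1)^4 = 1; (-1)^7 = -1.
Coefficient = 330 · 1 · (-1) = -330.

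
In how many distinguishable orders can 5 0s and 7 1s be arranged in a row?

Choose positions for the 0s: C(12,5) = 792.

792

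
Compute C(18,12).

C(18,12) = C(18,6) by symmetry.
C(18,6) = (18·17·16·15·14·13) / 6! = 13366080 / 720 = 18564.

18564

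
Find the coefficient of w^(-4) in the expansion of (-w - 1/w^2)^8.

70

General term: C(8,j)·(-w)^j·(-1/w^2)^(8-j), with w-exponent 1j − 2(8−j) = 3j − 16.
Set 3j − 16 = -4: j = 4.
C(8,4) = 70; (-1)^4 = 1; (-1)^4 = 1.
Coefficient = 70 · 1 · 1 = 70.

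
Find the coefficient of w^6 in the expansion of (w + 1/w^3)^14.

91

General term: C(14,j)·(w)^j·(1/w^3)^(14-j), with w-exponent 1j − 3(14−j) = 4j − 42.
Set 4j − 42 = 6: j = 12.
C(14,12) = 91; 1^12 = 1; 1^2 = 1.
Coefficient = 91 · 1 · 1 = 91.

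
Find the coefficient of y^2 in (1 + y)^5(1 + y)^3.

28

(1 + y)^5(1 + y)^3 = (1 + y)^8, so the coefficient of y^2 is C(8,2)·1^2 = 28·1 = 28.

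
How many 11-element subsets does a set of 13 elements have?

78

C(13,11) = C(13,2) by symmetry.
C(13,2) = (13·12) / 2! = 156 / 2 = 78.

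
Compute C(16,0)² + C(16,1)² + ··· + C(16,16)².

601080390

By Vandermonde's identity, Σ C(16,j)² = C(32,16) = 601080390.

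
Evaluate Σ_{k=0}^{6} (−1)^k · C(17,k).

The partial alternating sum Σ_{k=0}^{6} (−1)^k C(17,k) = (−1)^6 C(16,6) = 8008.

8008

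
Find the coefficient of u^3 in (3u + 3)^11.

The general term is C(11,j)·(3u)^j·(3)^(11-j); the u^3 term has j = 3.
C(11,3) = 165.
Coefficient = C(11,3) · 3^3 · 3^8 = 165 · 27 · 6561 = 29229255.

29229255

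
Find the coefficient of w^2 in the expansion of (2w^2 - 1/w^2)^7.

-560

General term: C(7,j)·(2w^2)^j·(-1/w^2)^(7-j), with w-exponent 2j − 2(7−j) = 4j − 14.
Set 4j − 14 = 2: j = 4.
C(7,4) = 35; 2^4 = 16; (-1)^3 = -1.
Coefficient = 35 · 16 · (-1) = -560.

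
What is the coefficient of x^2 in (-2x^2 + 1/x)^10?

3360

General term: C(10,j)·(-2x^2)^j·(1/x)^(10-j), with x-exponent 2j − 1(10−j) = 3j − 10.
Set 3j − 10 = 2: j = 4.
C(10,4) = 210; (-2)^4 = 16; 1^6 = 1.
Coefficient = 210 · 16 · 1 = 3360.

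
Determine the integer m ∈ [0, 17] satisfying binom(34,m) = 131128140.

10

C(34,m) increases on 0 ≤ m ≤ 17. C(34,9) = 52451256 and C(34,10) = 131128140, so m = 10.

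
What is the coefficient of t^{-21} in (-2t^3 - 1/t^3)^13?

General term: C(13,j)·(-2t^3)^j·(-1/t^3)^(13-j), with t-exponent 3j − 3(13−j) = 6j − 39.
Set 6j − 39 = -21: j = 3.
C(13,3) = 286; (-2)^3 = -8; (-1)^10 = 1.
Coefficient = 286 · (-8) · 1 = -2288.

-2288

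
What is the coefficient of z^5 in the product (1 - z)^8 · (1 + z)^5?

-25

Coefficient of z^5 = Σ_{j} C(8,j)·(-1)^j·C(5,5-j)·1^(5-j) for j from 0 to 5.
= 1 + (-40) + 280 + (-560) + 350 + (-56) = -25.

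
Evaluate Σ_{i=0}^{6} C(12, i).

2510

1 + 12 + 66 + 220 + 495 + 792 + 924 = 2510.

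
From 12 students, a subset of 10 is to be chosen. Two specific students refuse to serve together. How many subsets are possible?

21

All 10-subsets: C(12,10) = 66. Those containing both fixed elements: C(10,8) = 45.
66 − 45 = 21.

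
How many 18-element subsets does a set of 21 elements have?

1330

C(21,18) = C(21,3) by symmetry.
C(21,3) = (21·20·19) / 3! = 7980 / 6 = 1330.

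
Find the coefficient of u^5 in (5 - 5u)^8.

-21875000

The general term is C(8,j)·(5)^j·(-5u)^(8-j); the u^5 term has j = 3.
C(8,3) = 56.
Coefficient = C(8,3) · 5^3 · (-5)^5 = 56 · 125 · (-3125) = -21875000.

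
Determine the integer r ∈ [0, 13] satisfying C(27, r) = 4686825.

C(27,r) increases on 0 ≤ r ≤ 13. C(27,8) = 2220075 and C(27,9) = 4686825, so r = 9.

9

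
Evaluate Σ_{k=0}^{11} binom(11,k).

Setting x = 1 in (1+x)^11 gives Σ C(11,k) = 2^11 = 2048.

2048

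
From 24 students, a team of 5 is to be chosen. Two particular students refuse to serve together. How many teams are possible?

All 5-subsets: C(24,5) = 42504. Those containing both fixed elements: C(22,3) = 1540.
42504 − 1540 = 40964.

40964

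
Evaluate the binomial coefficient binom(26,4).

C(26,4) = (26·25·24·23) / 4! = 358800 / 24 = 14950.

14950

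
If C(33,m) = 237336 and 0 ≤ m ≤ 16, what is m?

5

C(33,m) increases on 0 ≤ m ≤ 16. C(33,4) = 40920 and C(33,5) = 237336, so m = 5.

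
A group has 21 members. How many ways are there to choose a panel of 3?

This is C(21,3) = 1330.

1330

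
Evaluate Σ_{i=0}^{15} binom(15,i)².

155117520

By Vandermonde's identity, Σ C(15,i)² = C(30,15) = 155117520.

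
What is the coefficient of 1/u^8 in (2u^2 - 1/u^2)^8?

General term: C(8,j)·(2u^2)^j·(-1/u^2)^(8-j), with u-exponent 2j − 2(8−j) = 4j − 16.
Set 4j − 16 = -8: j = 2.
C(8,2) = 28; 2^2 = 4; (-1)^6 = 1.
Coefficient = 28 · 4 · 1 = 112.

112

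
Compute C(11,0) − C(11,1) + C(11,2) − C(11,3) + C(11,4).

210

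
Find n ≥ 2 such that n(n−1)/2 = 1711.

59

n(n−1)/2 = 1711 ⇒ n(n−1) = 3422. Since 59·58 = 3422, n = 59.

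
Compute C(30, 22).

C(30,22) = C(30,8) by symmetry.
C(30,8) = (30·29·28·27·26·25·24·23) / 8! = 235989936000 / 40320 = 5852925.

5852925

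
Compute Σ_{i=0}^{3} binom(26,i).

2952

1 + 26 + 325 + 2600 = 2952.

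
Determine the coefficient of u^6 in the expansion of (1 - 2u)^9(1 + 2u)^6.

1600

Coefficient of u^6 = Σ_{j} C(9,j)·(-2)^j·C(6,6-j)·2^(6-j) for j from 0 to 6.
= 64 + (-3456) + 34560 + (-107520) + 120960 + (-48384) + 5376 = 1600.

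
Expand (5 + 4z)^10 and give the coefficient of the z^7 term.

245760000

The general term is C(10,j)·(5)^j·(4z)^(10-j); the z^7 term has j = 3.
C(10,3) = 120.
Coefficient = C(10,3) · 5^3 · 4^7 = 120 · 125 · 16384 = 245760000.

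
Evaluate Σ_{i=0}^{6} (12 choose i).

1 + 12 + 66 + 220 + 495 + 792 + 924 = 2510.

2510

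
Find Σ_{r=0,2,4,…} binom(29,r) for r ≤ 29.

268435456

Even-r terms of row 29 sum to 2^28 = 268435456.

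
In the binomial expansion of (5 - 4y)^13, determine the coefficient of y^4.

357500000000

The general term is C(13,j)·(5)^j·(-4y)^(13-j); the y^4 term has j = 9.
C(13,9) = 715.
Coefficient = C(13,9) · 5^9 · (-4)^4 = 715 · 1953125 · 256 = 357500000000.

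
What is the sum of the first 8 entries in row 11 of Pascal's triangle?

1 + 11 + 55 + 165 + 330 + 462 + 462 + 330 = 1816.

1816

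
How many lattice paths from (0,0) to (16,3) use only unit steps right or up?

969

Each path is a sequence of 19 steps with 16 rights: C(19,16) = 969.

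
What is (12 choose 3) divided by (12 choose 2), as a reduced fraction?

C(n,k+1)/C(n,k) = (n−k)/(k+1) = (12−2)/(2+1) = 10/3.

10/3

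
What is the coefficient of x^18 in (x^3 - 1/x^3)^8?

-8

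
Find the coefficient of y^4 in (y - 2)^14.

The general term is C(14,j)·(y)^j·(-2)^(14-j); the y^4 term has j = 4.
C(14,4) = 1001.
Coefficient = C(14,4) · (-2)^10 = 1001 · 1024 = 1025024.

1025024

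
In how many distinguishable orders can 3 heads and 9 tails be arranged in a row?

220

Choose positions for the heads: C(12,3) = 220.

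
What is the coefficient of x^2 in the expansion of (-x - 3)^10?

295245

The general term is C(10,j)·(-x)^j·(-3)^(10-j); the x^2 term has j = 2.
C(10,2) = 45.
Coefficient = C(10,2) · (-3)^8 = 45 · 6561 = 295245.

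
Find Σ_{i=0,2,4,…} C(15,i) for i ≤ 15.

16384

Half of (1+1)^15 + (1−1)^15 gives the even-index sum: 2^14 = 16384.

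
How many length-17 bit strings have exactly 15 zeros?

136

Choose the 15 positions: C(17,15) = 136.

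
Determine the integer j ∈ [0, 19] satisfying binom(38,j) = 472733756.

10

C(38,j) increases on 0 ≤ j ≤ 19. C(38,9) = 163011640 and C(38,10) = 472733756, so j = 10.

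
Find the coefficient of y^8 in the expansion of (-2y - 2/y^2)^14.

General term: C(14,j)·(-2y)^j·(-2/y^2)^(14-j), with y-exponent 1j − 2(14−j) = 3j − 28.
Set 3j − 28 = 8: j = 12.
C(14,12) = 91; (-2)^12 = 4096; (-2)^2 = 4.
Coefficient = 91 · 4096 · 4 = 1490944.

1490944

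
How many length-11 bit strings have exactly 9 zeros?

55

Choose the 9 positions: C(11,9) = 55.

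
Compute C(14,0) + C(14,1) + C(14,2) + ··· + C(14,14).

Setting x = 1 in (1+x)^14 gives Σ C(14,i) = 2^14 = 16384.

16384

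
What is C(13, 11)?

C(13,11) = C(13,2) by symmetry.
C(13,2) = (13·12) / 2! = 156 / 2 = 78.

78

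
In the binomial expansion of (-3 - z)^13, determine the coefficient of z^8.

-312741

The general term is C(13,j)·(-3)^j·(-z)^(13-j); the z^8 term has j = 5.
C(13,5) = 1287.
Coefficient = C(13,5) · (-3)^5 = 1287 · (-243) = -312741.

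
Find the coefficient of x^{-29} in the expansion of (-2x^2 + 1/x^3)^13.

General term: C(13,j)·(-2x^2)^j·(1/x^3)^(13-j), with x-exponent 2j − 3(13−j) = 5j − 39.
Set 5j − 39 = -29: j = 2.
C(13,2) = 78; (-2)^2 = 4; 1^11 = 1.
Coefficient = 78 · 4 · 1 = 312.

312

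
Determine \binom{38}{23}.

C(38,23) = C(38,15) by symmetry.
C(38,15) = (38·37·36·35·34·33·32·31·30·29·28·27·26·25·24) / 15! = 20231404874494894080000 / 1307674368000 = 15471286560.

15471286560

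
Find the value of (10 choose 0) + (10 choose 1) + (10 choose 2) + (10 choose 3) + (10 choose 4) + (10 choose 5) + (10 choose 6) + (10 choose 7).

968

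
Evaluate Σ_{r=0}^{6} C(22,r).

110056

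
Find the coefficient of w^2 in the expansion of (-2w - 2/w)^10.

General term: C(10,j)·(-2w)^j·(-2/w)^(10-j), with w-exponent 1j − 1(10−j) = 2j − 10.
Set 2j − 10 = 2: j = 6.
C(10,6) = 210; (-2)^6 = 64; (-2)^4 = 16.
Coefficient = 210 · 64 · 16 = 215040.

215040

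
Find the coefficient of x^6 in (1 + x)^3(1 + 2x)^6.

1520

Coefficient of x^6 = Σ_{j} C(3,j)·1^j·C(6,6-j)·2^(6-j) for j from 0 to 3.
= 64 + 576 + 720 + 160 = 1520.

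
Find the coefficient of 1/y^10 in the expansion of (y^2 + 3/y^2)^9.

General term: C(9,j)·(y^2)^j·(3/y^2)^(9-j), with y-exponent 2j − 2(9−j) = 4j − 18.
Set 4j − 18 = -10: j = 2.
C(9,2) = 36; 1^2 = 1; 3^7 = 2187.
Coefficient = 36 · 1 · 2187 = 78732.

78732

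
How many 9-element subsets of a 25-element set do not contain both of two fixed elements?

1797818

All 9-subsets: C(25,9) = 2042975. Those containing both fixed elements: C(23,7) = 245157.
2042975 − 245157 = 1797818.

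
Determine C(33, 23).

92561040

C(33,23) = C(33,10) by symmetry.
C(33,10) = (33·32·31·30·29·28·27·26·25·24) / 10! = 335885501952000 / 3628800 = 92561040.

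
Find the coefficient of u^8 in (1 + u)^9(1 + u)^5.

(1 + u)^9(1 + u)^5 = (1 + u)^14, so the coefficient of u^8 is C(14,8)·1^8 = 3003·1 = 3003.

3003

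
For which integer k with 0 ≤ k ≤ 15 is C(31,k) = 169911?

5

C(31,k) increases on 0 ≤ k ≤ 15. C(31,4) = 31465 and C(31,5) = 169911, so k = 5.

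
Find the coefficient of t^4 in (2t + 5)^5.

The general term is C(5,j)·(2t)^j·(5)^(5-j); the t^4 term has j = 4.
C(5,4) = 5.
Coefficient = C(5,4) · 2^4 · 5^1 = 5 · 16 · 5 = 400.

400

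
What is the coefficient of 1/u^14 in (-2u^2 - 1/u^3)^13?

-41184

General term: C(13,j)·(-2u^2)^j·(-1/u^3)^(13-j), with u-exponent 2j − 3(13−j) = 5j − 39.
Set 5j − 39 = -14: j = 5.
C(13,5) = 1287; (-2)^5 = -32; (-1)^8 = 1.
Coefficient = 1287 · (-32) · 1 = -41184.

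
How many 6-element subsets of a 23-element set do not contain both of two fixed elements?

94962

All 6-subsets: C(23,6) = 100947. Those containing both fixed elements: C(21,4) = 5985.
100947 − 5985 = 94962.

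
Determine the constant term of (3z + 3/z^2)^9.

General term: C(9,j)·(3z)^j·(3/z^2)^(9-j), with z-exponent 1j − 2(9−j) = 3j − 18.
Set 3j − 18 = 0: j = 6.
C(9,6) = 84; 3^6 = 729; 3^3 = 27.
Coefficient = 84 · 729 · 27 = 1653372.

1653372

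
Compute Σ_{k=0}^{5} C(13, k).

1 + 13 + 78 + 286 + 715 + 1287 = 2380.

2380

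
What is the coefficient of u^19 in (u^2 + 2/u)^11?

22

General term: C(11,j)·(u^2)^j·(2/u)^(11-j), with u-exponent 2j − 1(11−j) = 3j − 11.
Set 3j − 11 = 19: j = 10.
C(11,10) = 11; 1^10 = 1; 2^1 = 2.
Coefficient = 11 · 1 · 2 = 22.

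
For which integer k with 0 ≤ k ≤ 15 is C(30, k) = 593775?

6

C(30,k) increases on 0 ≤ k ≤ 15. C(30,5) = 142506 and C(30,6) = 593775, so k = 6.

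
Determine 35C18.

4537567650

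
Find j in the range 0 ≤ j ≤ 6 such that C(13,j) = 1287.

5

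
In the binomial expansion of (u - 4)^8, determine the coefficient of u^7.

-32

The general term is C(8,j)·(u)^j·(-4)^(8-j); the u^7 term has j = 7.
C(8,7) = 8.
Coefficient = C(8,7) · (-4)^1 = 8 · (-4) = -32.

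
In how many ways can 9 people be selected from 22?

497420

This is C(22,9) = 497420.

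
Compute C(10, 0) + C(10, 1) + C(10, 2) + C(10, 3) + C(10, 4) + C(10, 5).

1 + 10 + 45 + 120 + 210 + 252 = 638.

638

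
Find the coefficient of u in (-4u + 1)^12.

The general term is C(12,j)·(-4u)^j·(1)^(12-j); the u^1 term has j = 1.
C(12,1) = 12.
Coefficient = C(12,1) · (-4)^1 = 12 · (-4) = -48.

-48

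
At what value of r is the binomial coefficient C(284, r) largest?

142

C(284,r) is maximized at r = 284/2 = 142.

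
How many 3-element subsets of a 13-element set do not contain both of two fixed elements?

All 3-subsets: C(13,3) = 286. Those containing both fixed elements: C(11,1) = 11.
286 − 11 = 275.

275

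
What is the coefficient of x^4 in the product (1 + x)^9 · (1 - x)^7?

14

Coefficient of x^4 = Σ_{j} C(9,j)·1^j·C(7,4-j)·(-1)^(4-j) for j from 0 to 4.
= 35 + (-315) + 756 + (-588) + 126 = 14.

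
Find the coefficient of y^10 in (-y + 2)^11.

22

The general term is C(11,j)·(-y)^j·(2)^(11-j); the y^10 term has j = 10.
C(11,10) = 11.
Coefficient = C(11,10) · 2^1 = 11 · 2 = 22.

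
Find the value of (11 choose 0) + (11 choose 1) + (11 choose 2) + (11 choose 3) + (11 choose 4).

1 + 11 + 55 + 165 + 330 = 562.

562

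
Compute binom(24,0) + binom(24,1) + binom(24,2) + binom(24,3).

1 + 24 + 276 + 2024 = 2325.

2325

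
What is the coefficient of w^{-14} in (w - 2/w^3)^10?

13440

General term: C(10,j)·(w)^j·(-2/w^3)^(10-j), with w-exponent 1j − 3(10−j) = 4j − 30.
Set 4j − 30 = -14: j = 4.
C(10,4) = 210; 1^4 = 1; (-2)^6 = 64.
Coefficient = 210 · 1 · 64 = 13440.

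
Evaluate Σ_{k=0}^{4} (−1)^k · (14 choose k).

715

The partial alternating sum Σ_{k=0}^{4} (−1)^k C(14,k) = (−1)^4 C(13,4) = 715.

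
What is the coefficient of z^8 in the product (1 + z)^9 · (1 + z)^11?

125970

(1 + z)^9(1 + z)^11 = (1 + z)^20, so the coefficient of z^8 is C(20,8)·1^8 = 125970·1 = 125970.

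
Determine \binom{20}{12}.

125970

C(20,12) = C(20,8) by symmetry.
C(20,8) = (20·19·18·17·16·15·14·13) / 8! = 5079110400 / 40320 = 125970.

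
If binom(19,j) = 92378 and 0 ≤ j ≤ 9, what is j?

9

C(19,j) increases on 0 ≤ j ≤ 9. C(19,8) = 75582 and C(19,9) = 92378, so j = 9.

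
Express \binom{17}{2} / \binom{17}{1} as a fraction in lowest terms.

C(n,k+1)/C(n,k) = (n−k)/(k+1) = (17−1)/(1+1) = 16/2 = 8.

8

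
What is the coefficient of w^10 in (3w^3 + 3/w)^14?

14363255907

General term: C(14,j)·(3w^3)^j·(3/w)^(14-j), with w-exponent 3j − 1(14−j) = 4j − 14.
Set 4j − 14 = 10: j = 6.
C(14,6) = 3003; 3^6 = 729; 3^8 = 6561.
Coefficient = 3003 · 729 · 6561 = 14363255907.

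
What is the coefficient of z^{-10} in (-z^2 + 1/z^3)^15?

-6435

General term: C(15,j)·(-z^2)^j·(1/z^3)^(15-j), with z-exponent 2j − 3(15−j) = 5j − 45.
Set 5j − 45 = -10: j = 7.
C(15,7) = 6435; (-1)^7 = -1; 1^8 = 1.
Coefficient = 6435 · (-1) · 1 = -6435.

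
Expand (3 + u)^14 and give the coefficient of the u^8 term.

2189187

The general term is C(14,j)·(3)^j·(u)^(14-j); the u^8 term has j = 6.
C(14,6) = 3003.
Coefficient = C(14,6) · 3^6 = 3003 · 729 = 2189187.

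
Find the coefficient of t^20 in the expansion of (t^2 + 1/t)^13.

General term: C(13,j)·(t^2)^j·(1/t)^(13-j), with t-exponent 2j − 1(13−j) = 3j − 13.
Set 3j − 13 = 20: j = 11.
C(13,11) = 78; 1^11 = 1; 1^2 = 1.
Coefficient = 78 · 1 · 1 = 78.

78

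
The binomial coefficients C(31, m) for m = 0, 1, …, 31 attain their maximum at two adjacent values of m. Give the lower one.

For odd n = 31, C(31,m) peaks at m = (n−1)/2 and (n+1)/2; the lower is 15.

15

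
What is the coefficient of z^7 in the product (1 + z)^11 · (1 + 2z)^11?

Coefficient of z^7 = Σ_{j} C(11,j)·1^j·C(11,7-j)·2^(7-j) for j from 0 to 7.
= 42240 + 325248 + 813120 + 871200 + 435600 + 101640 + 10164 + 330 = 2599542.

2599542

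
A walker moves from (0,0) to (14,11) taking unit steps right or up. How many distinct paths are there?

4457400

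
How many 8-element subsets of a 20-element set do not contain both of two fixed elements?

107406

All 8-subsets: C(20,8) = 125970. Those containing both fixed elements: C(18,6) = 18564.
125970 − 18564 = 107406.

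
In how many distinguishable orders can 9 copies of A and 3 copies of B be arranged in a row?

220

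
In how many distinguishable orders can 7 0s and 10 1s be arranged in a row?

Choose positions for the 0s: C(17,7) = 19448.

19448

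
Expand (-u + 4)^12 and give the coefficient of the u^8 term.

126720

The general term is C(12,j)·(-u)^j·(4)^(12-j); the u^8 term has j = 8.
C(12,8) = 495.
Coefficient = C(12,8) · 4^4 = 495 · 256 = 126720.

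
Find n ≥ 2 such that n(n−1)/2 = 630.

n(n−1)/2 = 630 ⇒ n(n−1) = 1260. Since 36·35 = 1260, n = 36.

36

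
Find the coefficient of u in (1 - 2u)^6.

-12

The general term is C(6,j)·(1)^j·(-2u)^(6-j); the u^1 term has j = 5.
C(6,5) = 6.
Coefficient = C(6,5) · (-2)^1 = 6 · (-2) = -12.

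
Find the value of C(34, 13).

C(34,13) = (34·33·32·31·30·29·28·27·26·25·24·23·22) / 13! = 5778574175582208000 / 6227020800 = 927983760.

927983760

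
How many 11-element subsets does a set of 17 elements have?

12376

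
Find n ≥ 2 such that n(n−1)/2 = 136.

n(n−1)/2 = 136 ⇒ n(n−1) = 272. Since 17·16 = 272, n = 17.

17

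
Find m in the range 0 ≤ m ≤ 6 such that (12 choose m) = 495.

C(12,m) increases on 0 ≤ m ≤ 6. C(12,3) = 220 and C(12,4) = 495, so m = 4.

4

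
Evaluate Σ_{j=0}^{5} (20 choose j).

21700

1 + 20 + 190 + 1140 + 4845 + 15504 = 21700.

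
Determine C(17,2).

136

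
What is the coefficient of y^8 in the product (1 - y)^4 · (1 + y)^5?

1

Coefficient of y^8 = Σ_{j} C(4,j)·(-1)^j·C(5,8-j)·1^(8-j) for j from 3 to 4.
= (-4) + 5 = 1.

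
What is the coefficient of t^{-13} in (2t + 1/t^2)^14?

General term: C(14,j)·(2t)^j·(1/t^2)^(14-j), with t-exponent 1j − 2(14−j) = 3j − 28.
Set 3j − 28 = -13: j = 5.
C(14,5) = 2002; 2^5 = 32; 1^9 = 1.
Coefficient = 2002 · 32 · 1 = 64064.

64064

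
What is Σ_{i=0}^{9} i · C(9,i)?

2304

Differentiating (1+x)^9 and setting x=1: Σ i·C(9,i) = 9·2^8 = 2304.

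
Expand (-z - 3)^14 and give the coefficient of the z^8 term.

The general term is C(14,j)·(-z)^j·(-3)^(14-j); the z^8 term has j = 8.
C(14,8) = 3003.
Coefficient = C(14,8) · (-3)^6 = 3003 · 729 = 2189187.

2189187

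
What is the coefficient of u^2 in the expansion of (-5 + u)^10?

The general term is C(10,j)·(-5)^j·(u)^(10-j); the u^2 term has j = 8.
C(10,8) = 45.
Coefficient = C(10,8) · (-5)^8 = 45 · 390625 = 17578125.

17578125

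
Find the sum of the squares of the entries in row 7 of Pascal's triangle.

3432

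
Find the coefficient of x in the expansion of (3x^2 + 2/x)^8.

48384

General term: C(8,j)·(3x^2)^j·(2/x)^(8-j), with x-exponent 2j − 1(8−j) = 3j − 8.
Set 3j − 8 = 1: j = 3.
C(8,3) = 56; 3^3 = 27; 2^5 = 32.
Coefficient = 56 · 27 · 32 = 48384.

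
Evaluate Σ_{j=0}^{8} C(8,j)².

Σ C(8,j)² is the coefficient of x^8 in (1+x)^8(1+x)^8 = (1+x)^16, i.e. C(16,8) = 12870.

12870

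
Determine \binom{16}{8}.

C(16,8) = (16·15·14·13·12·11·10·9) / 8! = 518918400 / 40320 = 12870.

12870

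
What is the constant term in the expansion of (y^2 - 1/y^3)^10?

210

General term: C(10,j)·(y^2)^j·(-1/y^3)^(10-j), with y-exponent 2j − 3(10−j) = 5j − 30.
Set 5j − 30 = 0: j = 6.
C(10,6) = 210; 1^6 = 1; (-1)^4 = 1.
Coefficient = 210 · 1 · 1 = 210.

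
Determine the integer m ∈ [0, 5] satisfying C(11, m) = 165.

3

C(11,m) increases on 0 ≤ m ≤ 5. C(11,2) = 55 and C(11,3) = 165, so m = 3.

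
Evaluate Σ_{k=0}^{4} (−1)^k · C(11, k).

210

The partial alternating sum Σ_{k=0}^{4} (−1)^k C(11,k) = (−1)^4 C(10,4) = 210.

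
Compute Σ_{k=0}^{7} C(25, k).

1 + 25 + 300 + 2300 + 12650 + 53130 + 177100 + 480700 = 726206.

726206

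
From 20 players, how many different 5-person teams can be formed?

This is C(20,5) = 15504.

15504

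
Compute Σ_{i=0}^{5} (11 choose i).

1024

1 + 11 + 55 + 165 + 330 + 462 = 1024.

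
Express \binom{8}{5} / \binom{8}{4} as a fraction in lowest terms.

C(n,k+1)/C(n,k) = (n−k)/(k+1) = (8−4)/(4+1) = 4/5.

4/5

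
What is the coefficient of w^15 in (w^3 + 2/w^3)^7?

General term: C(7,j)·(w^3)^j·(2/w^3)^(7-j), with w-exponent 3j − 3(7−j) = 6j − 21.
Set 6j − 21 = 15: j = 6.
C(7,6) = 7; 1^6 = 1; 2^1 = 2.
Coefficient = 7 · 1 · 2 = 14.

14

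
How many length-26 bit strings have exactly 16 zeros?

5311735

Choose the 16 positions: C(26,16) = 5311735.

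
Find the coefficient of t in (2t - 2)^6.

-384

The general term is C(6,j)·(2t)^j·(-2)^(6-j); the t^1 term has j = 1.
C(6,1) = 6.
Coefficient = C(6,1) · 2^1 · (-2)^5 = 6 · 2 · (-32) = -384.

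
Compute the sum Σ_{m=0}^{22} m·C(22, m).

Since m·C(22,m) = 22·C(21,m−1), the sum is 22·2^21 = 22·2097152 = 46137344.

46137344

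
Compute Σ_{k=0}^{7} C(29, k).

1 + 29 + 406 + 3654 + 23751 + 118755 + 475020 + 1560780 = 2182396.

2182396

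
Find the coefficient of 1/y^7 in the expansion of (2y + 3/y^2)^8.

108864

General term: C(8,j)·(2y)^j·(3/y^2)^(8-j), with y-exponent 1j − 2(8−j) = 3j − 16.
Set 3j − 16 = -7: j = 3.
C(8,3) = 56; 2^3 = 8; 3^5 = 243.
Coefficient = 56 · 8 · 243 = 108864.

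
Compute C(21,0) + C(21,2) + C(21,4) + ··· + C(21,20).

1048576

Half of (1+1)^21 + (1−1)^21 gives the even-index sum: 2^20 = 1048576.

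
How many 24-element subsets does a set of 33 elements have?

C(33,24) = C(33,9) by symmetry.
C(33,9) = (33·32·31·30·29·28·27·26·25) / 9! = 13995229248000 / 362880 = 38567100.

38567100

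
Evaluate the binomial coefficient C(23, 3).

1771

C(23,3) = (23·22·21) / 3! = 10626 / 6 = 1771.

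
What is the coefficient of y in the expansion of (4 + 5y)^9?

2949120

The general term is C(9,j)·(4)^j·(5y)^(9-j); the y^1 term has j = 8.
C(9,8) = 9.
Coefficient = C(9,8) · 4^8 · 5^1 = 9 · 65536 · 5 = 2949120.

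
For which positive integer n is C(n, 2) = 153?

n(n−1)/2 = 153 ⇒ n(n−1) = 306. Since 18·17 = 306, n = 18.

18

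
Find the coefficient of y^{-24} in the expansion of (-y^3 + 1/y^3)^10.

General term: C(10,j)·(-y^3)^j·(1/y^3)^(10-j), with y-exponent 3j − 3(10−j) = 6j − 30.
Set 6j − 30 = -24: j = 1.
C(10,1) = 10; (-1)^1 = -1; 1^9 = 1.
Coefficient = 10 · (-1) · 1 = -10.

-10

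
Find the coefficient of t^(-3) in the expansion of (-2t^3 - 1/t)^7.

-14

General term: C(7,j)·(-2t^3)^j·(-1/t)^(7-j), with t-exponent 3j − 1(7−j) = 4j − 7.
Set 4j − 7 = -3: j = 1.
C(7,1) = 7; (-2)^1 = -2; (-1)^6 = 1.
Coefficient = 7 · (-2) · 1 = -14.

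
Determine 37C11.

C(37,11) = (37·36·35·34·33·32·31·30·29·28·27) / 11! = 34128550732953600 / 39916800 = 854992152.

854992152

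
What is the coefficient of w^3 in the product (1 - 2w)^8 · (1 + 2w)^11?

-184

Coefficient of w^3 = Σ_{j} C(8,j)·(-2)^j·C(11,3-j)·2^(3-j) for j from 0 to 3.
= 1320 + (-3520) + 2464 + (-448) = -184.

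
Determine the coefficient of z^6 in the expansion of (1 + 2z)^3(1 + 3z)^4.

Coefficient of z^6 = Σ_{j} C(3,j)·2^j·C(4,6-j)·3^(6-j) for j from 2 to 3.
= 972 + 864 = 1836.

1836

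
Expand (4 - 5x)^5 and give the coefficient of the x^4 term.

12500

The general term is C(5,j)·(4)^j·(-5x)^(5-j); the x^4 term has j = 1.
C(5,1) = 5.
Coefficient = C(5,1) · 4^1 · (-5)^4 = 5 · 4 · 625 = 12500.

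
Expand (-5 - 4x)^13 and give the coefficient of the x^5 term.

The general term is C(13,j)·(-5)^j·(-4x)^(13-j); the x^5 term has j = 8.
C(13,8) = 1287.
Coefficient = C(13,8) · (-5)^8 · (-4)^5 = 1287 · 390625 · (-1024) = -514800000000.

-514800000000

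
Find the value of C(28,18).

C(28,18) = C(28,10) by symmetry.
C(28,10) = (28·27·26·25·24·23·22·21·20·19) / 10! = 47621141568000 / 3628800 = 13123110.

13123110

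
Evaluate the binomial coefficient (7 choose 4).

35

C(7,4) = C(7,3) by symmetry.
C(7,3) = (7·6·5) / 3! = 210 / 6 = 35.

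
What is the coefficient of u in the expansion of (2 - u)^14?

-114688

The general term is C(14,j)·(2)^j·(-u)^(14-j); the u^1 term has j = 13.
C(14,13) = 14.
Coefficient = C(14,13) · 2^13 · (-1)^1 = 14 · 8192 · (-1) = -114688.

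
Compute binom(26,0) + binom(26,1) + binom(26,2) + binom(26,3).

2952

1 + 26 + 325 + 2600 = 2952.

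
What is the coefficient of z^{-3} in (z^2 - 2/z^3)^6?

General term: C(6,j)·(z^2)^j·(-2/z^3)^(6-j), with z-exponent 2j − 3(6−j) = 5j − 18.
Set 5j − 18 = -3: j = 3.
C(6,3) = 20; 1^3 = 1; (-2)^3 = -8.
Coefficient = 20 · 1 · (-8) = -160.

-160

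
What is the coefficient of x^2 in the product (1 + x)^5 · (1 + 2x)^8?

Coefficient of x^2 = Σ_{j} C(5,j)·1^j·C(8,2-j)·2^(2-j) for j from 0 to 2.
= 112 + 80 + 10 = 202.

202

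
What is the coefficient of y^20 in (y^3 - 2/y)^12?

General term: C(12,j)·(y^3)^j·(-2/y)^(12-j), with y-exponent 3j − 1(12−j) = 4j − 12.
Set 4j − 12 = 20: j = 8.
C(12,8) = 495; 1^8 = 1; (-2)^4 = 16.
Coefficient = 495 · 1 · 16 = 7920.

7920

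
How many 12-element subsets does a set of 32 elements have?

225792840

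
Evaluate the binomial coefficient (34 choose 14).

C(34,14) = (34·33·32·31·30·29·28·27·26·25·24·23·22·21) / 14! = 121350057687226368000 / 87178291200 = 1391975640.

1391975640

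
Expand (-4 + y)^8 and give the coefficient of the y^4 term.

The general term is C(8,j)·(-4)^j·(y)^(8-j); the y^4 term has j = 4.
C(8,4) = 70.
Coefficient = C(8,4) · (-4)^4 = 70 · 256 = 17920.

17920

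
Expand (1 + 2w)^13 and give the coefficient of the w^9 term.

The general term is C(13,j)·(1)^j·(2w)^(13-j); the w^9 term has j = 4.
C(13,4) = 715.
Coefficient = C(13,4) · 2^9 = 715 · 512 = 366080.

366080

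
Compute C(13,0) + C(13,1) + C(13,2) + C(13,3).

378

1 + 13 + 78 + 286 = 378.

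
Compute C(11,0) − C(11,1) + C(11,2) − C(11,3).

The partial alternating sum Σ_{k=0}^{3} (−1)^k C(11,k) = (−1)^3 C(10,3) = -120.

-120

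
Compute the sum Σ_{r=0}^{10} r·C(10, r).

5120

Since r·C(10,r) = 10·C(9,r−1), the sum is 10·2^9 = 10·512 = 5120.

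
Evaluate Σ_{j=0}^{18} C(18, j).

262144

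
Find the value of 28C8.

3108105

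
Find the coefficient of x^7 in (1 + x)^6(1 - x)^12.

Coefficient of x^7 = Σ_{j} C(6,j)·1^j·C(12,7-j)·(-1)^(7-j) for j from 0 to 6.
= (-792) + 5544 + (-11880) + 9900 + (-3300) + 396 + (-12) = -144.

-144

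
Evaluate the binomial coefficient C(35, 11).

C(35,11) = (35·34·33·32·31·30·29·28·27·26·25) / 11! = 16654322805120000 / 39916800 = 417225900.

417225900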